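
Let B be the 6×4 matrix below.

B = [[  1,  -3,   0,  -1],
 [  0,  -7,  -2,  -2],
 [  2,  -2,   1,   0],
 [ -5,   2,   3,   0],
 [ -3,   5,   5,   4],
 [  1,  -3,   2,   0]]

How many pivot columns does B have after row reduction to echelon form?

Row reduce to echelon form.
R3 ← R3 − (2)·R1: [0, 4, 1, 2]
R4 ← R4 + (5)·R1: [0, -13, 3, -5]
R5 ← R5 + (3)·R1: [0, -4, 5, 1]
R6 ← R6 − R1: [0, 0, 2, 1]
R3 ← R3 + (4/7)·R2: [0, 0, -1/7, 6/7]
R4 ← R4 − (13/7)·R2: [0, 0, 47/7, -9/7]
R5 ← R5 − (4/7)·R2: [0, 0, 43/7, 15/7]
R4 ← R4 + (47)·R3: [0, 0, 0, 39]
R5 ← R5 + (43)·R3: [0, 0, 0, 39]
R6 ← R6 + (14)·R3: [0, 0, 0, 13]
R5 ← R5 − R4: [0, 0, 0, 0]
R6 ← R6 − (1/3)·R4: [0, 0, 0, 0]
Echelon form has 4 nonzero rows, so rank(B) = 4.
Each nonzero row contributes one pivot column: 4 pivot columns.

4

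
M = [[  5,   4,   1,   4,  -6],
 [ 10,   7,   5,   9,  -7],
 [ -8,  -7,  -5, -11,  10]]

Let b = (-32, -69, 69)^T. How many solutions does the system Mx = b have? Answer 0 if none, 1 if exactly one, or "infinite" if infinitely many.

infinite

Row reduce the augmented matrix [M | b].
R2 ← R2 − (2)·R1: [0, -1, 3, 1, 5, -5]
R3 ← R3 + (8/5)·R1: [0, -3/5, -17/5, -23/5, 2/5, 89/5]
R3 ← R3 − (3/5)·R2: [0, 0, -26/5, -26/5, -13/5, 104/5]
The echelon form has 3 nonzero rows, and every pivot lies in the first 5 columns, so rank(M) = rank([M|b]) = 3.
The system is consistent.
rank = 3 < 5 unknowns, so there are infinitely many solutions.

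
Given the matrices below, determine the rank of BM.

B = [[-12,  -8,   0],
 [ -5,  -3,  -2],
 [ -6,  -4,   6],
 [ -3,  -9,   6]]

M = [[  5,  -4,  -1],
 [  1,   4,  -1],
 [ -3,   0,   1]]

First compute BM:
[[-68,  16,  20],
 [-22,   8,   6],
 [-52,   8,  16],
 [-42, -24,  18]]
Now row reduce the product.
R2 ← R2 − (11/34)·R1: [0, 48/17, -8/17]
R3 ← R3 − (13/17)·R1: [0, -72/17, 12/17]
R4 ← R4 − (21/34)·R1: [0, -576/17, 96/17]
R3 ← R3 + (3/2)·R2: [0, 0, 0]
R4 ← R4 + (12)·R2: [0, 0, 0]
2 nonzero rows, so rank(BM) = 2.

2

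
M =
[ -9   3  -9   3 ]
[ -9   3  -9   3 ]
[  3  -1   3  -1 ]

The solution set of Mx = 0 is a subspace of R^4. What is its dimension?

Row reduce to echelon form.
R2 ← R2 − R1: [0, 0, 0, 0]
R3 ← R3 + (1/3)·R1: [0, 0, 0, 0]
1 nonzero row, so rank(M) = 1.
M has 4 columns; by rank–nullity, nullity = 4 − 1 = 3.

3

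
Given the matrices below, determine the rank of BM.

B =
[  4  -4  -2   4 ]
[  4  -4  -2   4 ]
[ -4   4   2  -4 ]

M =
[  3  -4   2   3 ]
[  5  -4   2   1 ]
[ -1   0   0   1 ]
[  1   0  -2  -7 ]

First compute BM:
[[ -2,   0,  -8, -22],
 [ -2,   0,  -8, -22],
 [  2,   0,   8,  22]]
Now row reduce the product.
R2 ← R2 − R1: [0, 0, 0, 0]
R3 ← R3 + R1: [0, 0, 0, 0]
1 nonzero row, so rank(BM) = 1.

1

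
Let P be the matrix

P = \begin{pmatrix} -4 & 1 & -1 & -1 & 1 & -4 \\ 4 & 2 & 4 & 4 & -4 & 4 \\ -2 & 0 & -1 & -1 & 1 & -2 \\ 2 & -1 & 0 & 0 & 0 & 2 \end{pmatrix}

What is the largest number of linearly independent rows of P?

Row reduce to echelon form.
R2 ← R2 + R1: [0, 3, 3, 3, -3, 0]
R3 ← R3 − (1/2)·R1: [0, -1/2, -1/2, -1/2, 1/2, 0]
R4 ← R4 + (1/2)·R1: [0, -1/2, -1/2, -1/2, 1/2, 0]
R3 ← R3 + (1/6)·R2: [0, 0, 0, 0, 0, 0]
R4 ← R4 + (1/6)·R2: [0, 0, 0, 0, 0, 0]
Echelon form has 2 nonzero rows, so rank(P) = 2.
The rank gives the maximum number of linearly independent rows: 2.

2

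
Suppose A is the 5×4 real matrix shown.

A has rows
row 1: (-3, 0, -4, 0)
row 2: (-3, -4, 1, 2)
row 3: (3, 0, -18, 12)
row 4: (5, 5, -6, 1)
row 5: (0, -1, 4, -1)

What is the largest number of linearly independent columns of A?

Row reduce to echelon form.
R2 ← R2 − R1: [0, -4, 5, 2]
R3 ← R3 + R1: [0, 0, -22, 12]
R4 ← R4 + (5/3)·R1: [0, 5, -38/3, 1]
R4 ← R4 + (5/4)·R2: [0, 0, -77/12, 7/2]
R5 ← R5 − (1/4)·R2: [0, 0, 11/4, -3/2]
R4 ← R4 − (7/24)·R3: [0, 0, 0, 0]
R5 ← R5 + (1/8)·R3: [0, 0, 0, 0]
Echelon form has 3 nonzero rows, so rank(A) = 3.
The rank gives the maximum number of linearly independent columns: 3.

3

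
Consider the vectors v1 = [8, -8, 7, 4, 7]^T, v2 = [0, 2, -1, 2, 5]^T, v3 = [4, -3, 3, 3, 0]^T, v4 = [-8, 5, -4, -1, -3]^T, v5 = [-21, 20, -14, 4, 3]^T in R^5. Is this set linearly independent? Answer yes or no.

Form the matrix with these vectors as rows and row reduce.
R3 ← R3 − (1/2)·R1: [0, 1, -1/2, 1, -7/2]
R4 ← R4 + R1: [0, -3, 3, 3, 4]
R5 ← R5 + (21/8)·R1: [0, -1, 35/8, 29/2, 171/8]
R3 ← R3 − (1/2)·R2: [0, 0, 0, 0, -6]
R4 ← R4 + (3/2)·R2: [0, 0, 3/2, 6, 23/2]
R5 ← R5 + (1/2)·R2: [0, 0, 31/8, 31/2, 191/8]
Swap R3 ↔ R4
R5 ← R5 − (31/12)·R3: [0, 0, 0, 0, -35/6]
R5 ← R5 − (35/36)·R4: [0, 0, 0, 0, 0]
4 nonzero rows, so the 5 vectors span a space of dimension 4.
Since 4 < 5, the vectors are linearly dependent.

no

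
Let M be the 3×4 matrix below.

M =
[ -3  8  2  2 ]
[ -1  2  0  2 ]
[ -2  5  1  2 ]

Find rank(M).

2

Row reduce to echelon form.
R2 ← R2 − (1/3)·R1: [0, -2/3, -2/3, 4/3]
R3 ← R3 − (2/3)·R1: [0, -1/3, -1/3, 2/3]
R3 ← R3 − (1/2)·R2: [0, 0, 0, 0]
Echelon form has 2 nonzero rows, so rank(M) = 2.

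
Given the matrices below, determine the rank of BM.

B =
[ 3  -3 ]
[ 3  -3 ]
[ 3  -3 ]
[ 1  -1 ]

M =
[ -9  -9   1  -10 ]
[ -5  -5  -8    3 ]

First compute BM:
[[-12, -12,  27, -39],
 [-12, -12,  27, -39],
 [-12, -12,  27, -39],
 [ -4,  -4,   9, -13]]
Now row reduce the product.
R2 ← R2 − R1: [0, 0, 0, 0]
R3 ← R3 − R1: [0, 0, 0, 0]
R4 ← R4 − (1/3)·R1: [0, 0, 0, 0]
1 nonzero row, so rank(BM) = 1.

1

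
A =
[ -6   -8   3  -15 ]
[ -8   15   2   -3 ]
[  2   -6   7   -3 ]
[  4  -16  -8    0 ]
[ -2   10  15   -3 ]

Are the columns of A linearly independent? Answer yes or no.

yes

Row reduce A to echelon form.
R2 ← R2 − (4/3)·R1: [0, 77/3, -2, 17]
R3 ← R3 + (1/3)·R1: [0, -26/3, 8, -8]
R4 ← R4 + (2/3)·R1: [0, -64/3, -6, -10]
R5 ← R5 − (1/3)·R1: [0, 38/3, 14, 2]
R3 ← R3 + (26/77)·R2: [0, 0, 564/77, -174/77]
R4 ← R4 + (64/77)·R2: [0, 0, -590/77, 318/77]
R5 ← R5 − (38/77)·R2: [0, 0, 1154/77, -492/77]
R4 ← R4 + (295/282)·R3: [0, 0, 0, 83/47]
R5 ← R5 − (577/282)·R3: [0, 0, 0, -83/47]
R5 ← R5 + R4: [0, 0, 0, 0]
4 pivots among 4 columns.
Every column is a pivot column, so the columns are linearly independent.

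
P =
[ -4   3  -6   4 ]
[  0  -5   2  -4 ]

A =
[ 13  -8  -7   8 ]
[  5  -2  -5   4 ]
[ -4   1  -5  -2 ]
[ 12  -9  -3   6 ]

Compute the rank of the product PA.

First compute PA:
[[ 35, -16,  31,  16],
 [-81,  48,  27, -48]]
Now row reduce the product.
R2 ← R2 + (81/35)·R1: [0, 384/35, 3456/35, -384/35]
2 nonzero rows, so rank(PA) = 2.

2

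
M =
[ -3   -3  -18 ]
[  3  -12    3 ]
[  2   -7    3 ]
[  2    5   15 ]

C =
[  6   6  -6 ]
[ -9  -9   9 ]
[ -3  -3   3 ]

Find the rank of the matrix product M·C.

1

First compute MC:
[[ 63,  63, -63],
 [117, 117, -117],
 [ 66,  66, -66],
 [-78, -78,  78]]
Now row reduce the product.
R2 ← R2 − (13/7)·R1: [0, 0, 0]
R3 ← R3 − (22/21)·R1: [0, 0, 0]
R4 ← R4 + (26/21)·R1: [0, 0, 0]
1 nonzero row, so rank(MC) = 1.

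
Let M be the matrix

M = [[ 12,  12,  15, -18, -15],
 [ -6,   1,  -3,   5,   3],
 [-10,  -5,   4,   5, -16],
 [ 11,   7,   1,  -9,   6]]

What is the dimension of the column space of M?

4

Row reduce to echelon form.
R2 ← R2 + (1/2)·R1: [0, 7, 9/2, -4, -9/2]
R3 ← R3 + (5/6)·R1: [0, 5, 33/2, -10, -57/2]
R4 ← R4 − (11/12)·R1: [0, -4, -51/4, 15/2, 79/4]
R3 ← R3 − (5/7)·R2: [0, 0, 93/7, -50/7, -177/7]
R4 ← R4 + (4/7)·R2: [0, 0, -285/28, 73/14, 481/28]
R4 ← R4 + (95/124)·R3: [0, 0, 0, -8/31, -68/31]
Echelon form has 4 nonzero rows, so rank(M) = 4.
The column space has dimension equal to the rank: 4.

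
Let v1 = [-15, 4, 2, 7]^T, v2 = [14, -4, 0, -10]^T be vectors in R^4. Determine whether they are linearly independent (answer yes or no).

Form the matrix with these vectors as rows and row reduce.
R2 ← R2 + (14/15)·R1: [0, -4/15, 28/15, -52/15]
2 nonzero rows, so the 2 vectors span a space of dimension 2.
Since 2 = 2, the vectors are linearly independent.

yes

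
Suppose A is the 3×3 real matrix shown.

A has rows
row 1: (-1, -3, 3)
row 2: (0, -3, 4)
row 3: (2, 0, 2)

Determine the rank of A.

Row reduce to echelon form.
R3 ← R3 + (2)·R1: [0, -6, 8]
R3 ← R3 − (2)·R2: [0, 0, 0]
Echelon form has 2 nonzero rows, so rank(A) = 2.

2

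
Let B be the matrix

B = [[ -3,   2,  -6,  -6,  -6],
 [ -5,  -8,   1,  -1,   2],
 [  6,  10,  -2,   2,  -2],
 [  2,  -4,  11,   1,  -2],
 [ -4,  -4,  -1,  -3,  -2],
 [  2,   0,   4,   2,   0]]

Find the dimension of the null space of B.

Row reduce to echelon form.
R2 ← R2 − (5/3)·R1: [0, -34/3, 11, 9, 12]
R3 ← R3 + (2)·R1: [0, 14, -14, -10, -14]
R4 ← R4 + (2/3)·R1: [0, -8/3, 7, -3, -6]
R5 ← R5 − (4/3)·R1: [0, -20/3, 7, 5, 6]
R6 ← R6 + (2/3)·R1: [0, 4/3, 0, -2, -4]
R3 ← R3 + (21/17)·R2: [0, 0, -7/17, 19/17, 14/17]
R4 ← R4 − (4/17)·R2: [0, 0, 75/17, -87/17, -150/17]
R5 ← R5 − (10/17)·R2: [0, 0, 9/17, -5/17, -18/17]
R6 ← R6 + (2/17)·R2: [0, 0, 22/17, -16/17, -44/17]
R4 ← R4 + (75/7)·R3: [0, 0, 0, 48/7, 0]
R5 ← R5 + (9/7)·R3: [0, 0, 0, 8/7, 0]
R6 ← R6 + (22/7)·R3: [0, 0, 0, 18/7, 0]
R5 ← R5 − (1/6)·R4: [0, 0, 0, 0, 0]
R6 ← R6 − (3/8)·R4: [0, 0, 0, 0, 0]
4 nonzero rows, so rank(B) = 4.
B has 5 columns; by rank–nullity, nullity = 5 − 4 = 1.

1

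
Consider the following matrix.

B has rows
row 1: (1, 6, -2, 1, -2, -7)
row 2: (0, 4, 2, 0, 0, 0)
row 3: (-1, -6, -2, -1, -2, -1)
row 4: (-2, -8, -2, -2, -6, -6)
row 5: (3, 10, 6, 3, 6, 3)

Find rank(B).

4

Row reduce to echelon form.
R3 ← R3 + R1: [0, 0, -4, 0, -4, -8]
R4 ← R4 + (2)·R1: [0, 4, -6, 0, -10, -20]
R5 ← R5 − (3)·R1: [0, -8, 12, 0, 12, 24]
R4 ← R4 − R2: [0, 0, -8, 0, -10, -20]
R5 ← R5 + (2)·R2: [0, 0, 16, 0, 12, 24]
R4 ← R4 − (2)·R3: [0, 0, 0, 0, -2, -4]
R5 ← R5 + (4)·R3: [0, 0, 0, 0, -4, -8]
R5 ← R5 − (2)·R4: [0, 0, 0, 0, 0, 0]
Echelon form has 4 nonzero rows, so rank(B) = 4.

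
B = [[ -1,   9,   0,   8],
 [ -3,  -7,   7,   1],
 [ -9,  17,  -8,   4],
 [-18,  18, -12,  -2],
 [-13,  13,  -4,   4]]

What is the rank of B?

Row reduce to echelon form.
R2 ← R2 − (3)·R1: [0, -34, 7, -23]
R3 ← R3 − (9)·R1: [0, -64, -8, -68]
R4 ← R4 − (18)·R1: [0, -144, -12, -146]
R5 ← R5 − (13)·R1: [0, -104, -4, -100]
R3 ← R3 − (32/17)·R2: [0, 0, -360/17, -420/17]
R4 ← R4 − (72/17)·R2: [0, 0, -708/17, -826/17]
R5 ← R5 − (52/17)·R2: [0, 0, -432/17, -504/17]
R4 ← R4 − (59/30)·R3: [0, 0, 0, 0]
R5 ← R5 − (6/5)·R3: [0, 0, 0, 0]
Echelon form has 3 nonzero rows, so rank(B) = 3.

3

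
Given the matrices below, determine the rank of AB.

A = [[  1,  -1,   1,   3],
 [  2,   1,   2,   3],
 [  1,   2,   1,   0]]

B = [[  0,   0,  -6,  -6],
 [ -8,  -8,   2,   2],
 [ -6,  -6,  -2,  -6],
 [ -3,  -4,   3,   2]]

First compute AB:
[[ -7, -10,  -1,  -8],
 [-29, -32,  -5, -16],
 [-22, -22,  -4,  -8]]
Now row reduce the product.
R2 ← R2 − (29/7)·R1: [0, 66/7, -6/7, 120/7]
R3 ← R3 − (22/7)·R1: [0, 66/7, -6/7, 120/7]
R3 ← R3 − R2: [0, 0, 0, 0]
2 nonzero rows, so rank(AB) = 2.

2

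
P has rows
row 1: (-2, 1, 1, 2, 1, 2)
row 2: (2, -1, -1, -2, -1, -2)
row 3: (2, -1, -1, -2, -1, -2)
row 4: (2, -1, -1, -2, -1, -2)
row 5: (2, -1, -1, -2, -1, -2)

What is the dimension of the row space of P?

1

Row reduce to echelon form.
R2 ← R2 + R1: [0, 0, 0, 0, 0, 0]
R3 ← R3 + R1: [0, 0, 0, 0, 0, 0]
R4 ← R4 + R1: [0, 0, 0, 0, 0, 0]
R5 ← R5 + R1: [0, 0, 0, 0, 0, 0]
Echelon form has 1 nonzero row, so rank(P) = 1.
The row space has dimension equal to the rank: 1.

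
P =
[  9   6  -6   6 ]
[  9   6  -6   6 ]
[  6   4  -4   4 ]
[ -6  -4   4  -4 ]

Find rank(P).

1

Row reduce to echelon form.
R2 ← R2 − R1: [0, 0, 0, 0]
R3 ← R3 − (2/3)·R1: [0, 0, 0, 0]
R4 ← R4 + (2/3)·R1: [0, 0, 0, 0]
Echelon form has 1 nonzero row, so rank(P) = 1.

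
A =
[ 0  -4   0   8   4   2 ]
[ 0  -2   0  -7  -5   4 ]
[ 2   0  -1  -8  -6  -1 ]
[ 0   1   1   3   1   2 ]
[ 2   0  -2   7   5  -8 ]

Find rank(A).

Row reduce to echelon form.
Swap R1 ↔ R3
R5 ← R5 − R1: [0, 0, -1, 15, 11, -7]
R3 ← R3 − (2)·R2: [0, 0, 0, 22, 14, -6]
R4 ← R4 + (1/2)·R2: [0, 0, 1, -1/2, -3/2, 4]
Swap R3 ↔ R4
R5 ← R5 + R3: [0, 0, 0, 29/2, 19/2, -3]
R5 ← R5 − (29/44)·R4: [0, 0, 0, 0, 3/11, 21/22]
Echelon form has 5 nonzero rows, so rank(A) = 5.

5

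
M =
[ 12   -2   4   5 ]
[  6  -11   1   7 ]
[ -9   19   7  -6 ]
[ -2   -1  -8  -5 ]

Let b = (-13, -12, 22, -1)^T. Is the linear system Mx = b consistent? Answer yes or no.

yes

Row reduce the augmented matrix [M | b].
R2 ← R2 − (1/2)·R1: [0, -10, -1, 9/2, -11/2]
R3 ← R3 + (3/4)·R1: [0, 35/2, 10, -9/4, 49/4]
R4 ← R4 + (1/6)·R1: [0, -4/3, -22/3, -25/6, -19/6]
R3 ← R3 + (7/4)·R2: [0, 0, 33/4, 45/8, 21/8]
R4 ← R4 − (2/15)·R2: [0, 0, -36/5, -143/30, -73/30]
R4 ← R4 + (48/55)·R3: [0, 0, 0, 47/330, -47/330]
The echelon form has 4 nonzero rows, and every pivot lies in the first 4 columns, so rank(M) = rank([M|b]) = 4.
The system is consistent.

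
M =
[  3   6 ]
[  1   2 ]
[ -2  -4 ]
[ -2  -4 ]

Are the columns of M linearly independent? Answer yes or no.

no

Row reduce M to echelon form.
R2 ← R2 − (1/3)·R1: [0, 0]
R3 ← R3 + (2/3)·R1: [0, 0]
R4 ← R4 + (2/3)·R1: [0, 0]
1 pivot among 2 columns.
Only 1 < 2 pivot columns, so the columns are linearly dependent.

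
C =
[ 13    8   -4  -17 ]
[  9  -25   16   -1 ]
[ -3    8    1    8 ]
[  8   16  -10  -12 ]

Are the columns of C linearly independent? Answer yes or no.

yes

Row reduce C to echelon form.
R2 ← R2 − (9/13)·R1: [0, -397/13, 244/13, 140/13]
R3 ← R3 + (3/13)·R1: [0, 128/13, 1/13, 53/13]
R4 ← R4 − (8/13)·R1: [0, 144/13, -98/13, -20/13]
R3 ← R3 + (128/397)·R2: [0, 0, 2433/397, 2997/397]
R4 ← R4 + (144/397)·R2: [0, 0, -290/397, 940/397]
R4 ← R4 + (290/2433)·R3: [0, 0, 0, 2650/811]
4 pivots among 4 columns.
Every column is a pivot column, so the columns are linearly independent.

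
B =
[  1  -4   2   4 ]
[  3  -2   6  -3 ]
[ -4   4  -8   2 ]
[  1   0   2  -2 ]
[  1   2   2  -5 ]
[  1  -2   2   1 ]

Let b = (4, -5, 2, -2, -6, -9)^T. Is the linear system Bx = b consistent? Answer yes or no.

no

Row reduce the augmented matrix [B | b].
R2 ← R2 − (3)·R1: [0, 10, 0, -15, -17]
R3 ← R3 + (4)·R1: [0, -12, 0, 18, 18]
R4 ← R4 − R1: [0, 4, 0, -6, -6]
R5 ← R5 − R1: [0, 6, 0, -9, -10]
R6 ← R6 − R1: [0, 2, 0, -3, -13]
R3 ← R3 + (6/5)·R2: [0, 0, 0, 0, -12/5]
R4 ← R4 − (2/5)·R2: [0, 0, 0, 0, 4/5]
R5 ← R5 − (3/5)·R2: [0, 0, 0, 0, 1/5]
R6 ← R6 − (1/5)·R2: [0, 0, 0, 0, -48/5]
R4 ← R4 + (1/3)·R3: [0, 0, 0, 0, 0]
R5 ← R5 + (1/12)·R3: [0, 0, 0, 0, 0]
R6 ← R6 − (4)·R3: [0, 0, 0, 0, 0]
The echelon form has 3 nonzero rows; the last pivot sits in the augmented column, so rank(B) = 2 but rank([B|b]) = 3.
Since the ranks differ, the system is inconsistent.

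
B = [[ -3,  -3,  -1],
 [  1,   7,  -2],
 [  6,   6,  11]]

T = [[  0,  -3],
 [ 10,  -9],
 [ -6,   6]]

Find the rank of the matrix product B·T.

2

First compute BT:
[[-24,  30],
 [ 82, -78],
 [ -6,  -6]]
Now row reduce the product.
R2 ← R2 + (41/12)·R1: [0, 49/2]
R3 ← R3 − (1/4)·R1: [0, -27/2]
R3 ← R3 + (27/49)·R2: [0, 0]
2 nonzero rows, so rank(BT) = 2.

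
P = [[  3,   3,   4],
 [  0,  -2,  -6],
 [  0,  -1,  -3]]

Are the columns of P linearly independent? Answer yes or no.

no

Row reduce P to echelon form.
R3 ← R3 − (1/2)·R2: [0, 0, 0]
2 pivots among 3 columns.
Only 2 < 3 pivot columns, so the columns are linearly dependent.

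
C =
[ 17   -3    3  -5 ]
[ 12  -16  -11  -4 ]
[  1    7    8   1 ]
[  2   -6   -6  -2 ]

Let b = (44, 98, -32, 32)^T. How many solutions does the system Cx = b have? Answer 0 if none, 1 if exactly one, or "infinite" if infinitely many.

1

Row reduce the augmented matrix [C | b].
R2 ← R2 − (12/17)·R1: [0, -236/17, -223/17, -8/17, 1138/17]
R3 ← R3 − (1/17)·R1: [0, 122/17, 133/17, 22/17, -588/17]
R4 ← R4 − (2/17)·R1: [0, -96/17, -108/17, -24/17, 456/17]
R3 ← R3 + (61/118)·R2: [0, 0, 123/118, 62/59, 1/59]
R4 ← R4 − (24/59)·R2: [0, 0, -60/59, -72/59, -24/59]
R4 ← R4 + (40/41)·R3: [0, 0, 0, -8/41, -16/41]
The echelon form has 4 nonzero rows, and every pivot lies in the first 4 columns, so rank(C) = rank([C|b]) = 4.
The system is consistent.
rank = 4 = number of unknowns, so the solution is unique.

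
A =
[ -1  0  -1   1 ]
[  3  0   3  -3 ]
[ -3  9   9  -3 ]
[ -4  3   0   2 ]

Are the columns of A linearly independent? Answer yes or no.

Row reduce A to echelon form.
R2 ← R2 + (3)·R1: [0, 0, 0, 0]
R3 ← R3 − (3)·R1: [0, 9, 12, -6]
R4 ← R4 − (4)·R1: [0, 3, 4, -2]
Swap R2 ↔ R3
R4 ← R4 − (1/3)·R2: [0, 0, 0, 0]
2 pivots among 4 columns.
Only 2 < 4 pivot columns, so the columns are linearly dependent.

no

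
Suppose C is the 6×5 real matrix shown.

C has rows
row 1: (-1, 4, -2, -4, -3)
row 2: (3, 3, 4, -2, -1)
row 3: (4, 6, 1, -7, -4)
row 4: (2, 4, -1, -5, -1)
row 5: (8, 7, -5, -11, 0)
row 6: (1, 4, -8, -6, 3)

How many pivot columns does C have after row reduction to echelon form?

5

Row reduce to echelon form.
R2 ← R2 + (3)·R1: [0, 15, -2, -14, -10]
R3 ← R3 + (4)·R1: [0, 22, -7, -23, -16]
R4 ← R4 + (2)·R1: [0, 12, -5, -13, -7]
R5 ← R5 + (8)·R1: [0, 39, -21, -43, -24]
R6 ← R6 + R1: [0, 8, -10, -10, 0]
R3 ← R3 − (22/15)·R2: [0, 0, -61/15, -37/15, -4/3]
R4 ← R4 − (4/5)·R2: [0, 0, -17/5, -9/5, 1]
R5 ← R5 − (13/5)·R2: [0, 0, -79/5, -33/5, 2]
R6 ← R6 − (8/15)·R2: [0, 0, -134/15, -38/15, 16/3]
R4 ← R4 − (51/61)·R3: [0, 0, 0, 16/61, 129/61]
R5 ← R5 − (237/61)·R3: [0, 0, 0, 182/61, 438/61]
R6 ← R6 − (134/61)·R3: [0, 0, 0, 176/61, 504/61]
R5 ← R5 − (91/8)·R4: [0, 0, 0, 0, -135/8]
R6 ← R6 − (11)·R4: [0, 0, 0, 0, -15]
R6 ← R6 − (8/9)·R5: [0, 0, 0, 0, 0]
Echelon form has 5 nonzero rows, so rank(C) = 5.
Each nonzero row contributes one pivot column: 5 pivot columns.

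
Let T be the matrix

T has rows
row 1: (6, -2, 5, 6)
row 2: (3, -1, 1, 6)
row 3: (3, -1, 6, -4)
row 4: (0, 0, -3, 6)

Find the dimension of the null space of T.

Row reduce to echelon form.
R2 ← R2 − (1/2)·R1: [0, 0, -3/2, 3]
R3 ← R3 − (1/2)·R1: [0, 0, 7/2, -7]
R3 ← R3 + (7/3)·R2: [0, 0, 0, 0]
R4 ← R4 − (2)·R2: [0, 0, 0, 0]
2 nonzero rows, so rank(T) = 2.
T has 4 columns; by rank–nullity, nullity = 4 − 2 = 2.

2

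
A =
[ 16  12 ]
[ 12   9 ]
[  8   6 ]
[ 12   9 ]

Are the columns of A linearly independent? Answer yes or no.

Row reduce A to echelon form.
R2 ← R2 − (3/4)·R1: [0, 0]
R3 ← R3 − (1/2)·R1: [0, 0]
R4 ← R4 − (3/4)·R1: [0, 0]
1 pivot among 2 columns.
Only 1 < 2 pivot columns, so the columns are linearly dependent.

no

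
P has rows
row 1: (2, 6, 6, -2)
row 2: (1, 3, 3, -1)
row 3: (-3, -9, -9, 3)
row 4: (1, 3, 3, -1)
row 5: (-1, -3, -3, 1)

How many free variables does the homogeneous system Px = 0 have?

3

Row reduce to echelon form.
R2 ← R2 − (1/2)·R1: [0, 0, 0, 0]
R3 ← R3 + (3/2)·R1: [0, 0, 0, 0]
R4 ← R4 − (1/2)·R1: [0, 0, 0, 0]
R5 ← R5 + (1/2)·R1: [0, 0, 0, 0]
1 nonzero row, so rank(P) = 1.
P has 4 columns; by rank–nullity, nullity = 4 − 1 = 3.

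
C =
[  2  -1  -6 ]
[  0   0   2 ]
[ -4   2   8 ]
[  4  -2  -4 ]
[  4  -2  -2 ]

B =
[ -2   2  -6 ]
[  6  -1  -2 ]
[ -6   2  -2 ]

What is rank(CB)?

First compute CB:
[[ 26,  -7,   2],
 [-12,   4,  -4],
 [-28,   6,   4],
 [  4,   2, -12],
 [ -8,   6, -16]]
Now row reduce the product.
R2 ← R2 + (6/13)·R1: [0, 10/13, -40/13]
R3 ← R3 + (14/13)·R1: [0, -20/13, 80/13]
R4 ← R4 − (2/13)·R1: [0, 40/13, -160/13]
R5 ← R5 + (4/13)·R1: [0, 50/13, -200/13]
R3 ← R3 + (2)·R2: [0, 0, 0]
R4 ← R4 − (4)·R2: [0, 0, 0]
R5 ← R5 − (5)·R2: [0, 0, 0]
2 nonzero rows, so rank(CB) = 2.

2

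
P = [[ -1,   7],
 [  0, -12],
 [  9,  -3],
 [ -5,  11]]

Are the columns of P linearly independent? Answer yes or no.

Row reduce P to echelon form.
R3 ← R3 + (9)·R1: [0, 60]
R4 ← R4 − (5)·R1: [0, -24]
R3 ← R3 + (5)·R2: [0, 0]
R4 ← R4 − (2)·R2: [0, 0]
2 pivots among 2 columns.
Every column is a pivot column, so the columns are linearly independent.

yes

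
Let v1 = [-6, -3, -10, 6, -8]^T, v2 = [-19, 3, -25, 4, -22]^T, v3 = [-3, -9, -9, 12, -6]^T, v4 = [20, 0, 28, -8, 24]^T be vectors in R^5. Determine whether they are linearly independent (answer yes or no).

Form the matrix with these vectors as rows and row reduce.
R2 ← R2 − (19/6)·R1: [0, 25/2, 20/3, -15, 10/3]
R3 ← R3 − (1/2)·R1: [0, -15/2, -4, 9, -2]
R4 ← R4 + (10/3)·R1: [0, -10, -16/3, 12, -8/3]
R3 ← R3 + (3/5)·R2: [0, 0, 0, 0, 0]
R4 ← R4 + (4/5)·R2: [0, 0, 0, 0, 0]
2 nonzero rows, so the 4 vectors span a space of dimension 2.
Since 2 < 4, the vectors are linearly dependent.

no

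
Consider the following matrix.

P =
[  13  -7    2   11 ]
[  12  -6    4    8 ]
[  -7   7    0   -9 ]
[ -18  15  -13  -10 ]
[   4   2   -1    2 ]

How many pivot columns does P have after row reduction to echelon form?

Row reduce to echelon form.
R2 ← R2 − (12/13)·R1: [0, 6/13, 28/13, -28/13]
R3 ← R3 + (7/13)·R1: [0, 42/13, 14/13, -40/13]
R4 ← R4 + (18/13)·R1: [0, 69/13, -133/13, 68/13]
R5 ← R5 − (4/13)·R1: [0, 54/13, -21/13, -18/13]
R3 ← R3 − (7)·R2: [0, 0, -14, 12]
R4 ← R4 − (23/2)·R2: [0, 0, -35, 30]
R5 ← R5 − (9)·R2: [0, 0, -21, 18]
R4 ← R4 − (5/2)·R3: [0, 0, 0, 0]
R5 ← R5 − (3/2)·R3: [0, 0, 0, 0]
Echelon form has 3 nonzero rows, so rank(P) = 3.
Each nonzero row contributes one pivot column: 3 pivot columns.

3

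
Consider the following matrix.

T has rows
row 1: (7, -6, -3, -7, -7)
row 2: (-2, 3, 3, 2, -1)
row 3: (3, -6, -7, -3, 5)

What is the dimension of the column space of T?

2

Row reduce to echelon form.
R2 ← R2 + (2/7)·R1: [0, 9/7, 15/7, 0, -3]
R3 ← R3 − (3/7)·R1: [0, -24/7, -40/7, 0, 8]
R3 ← R3 + (8/3)·R2: [0, 0, 0, 0, 0]
Echelon form has 2 nonzero rows, so rank(T) = 2.
The column space has dimension equal to the rank: 2.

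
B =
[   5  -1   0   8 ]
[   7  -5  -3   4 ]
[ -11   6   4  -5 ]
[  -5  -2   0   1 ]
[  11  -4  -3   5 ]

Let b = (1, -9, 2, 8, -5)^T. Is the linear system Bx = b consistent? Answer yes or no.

Row reduce the augmented matrix [B | b].
R2 ← R2 − (7/5)·R1: [0, -18/5, -3, -36/5, -52/5]
R3 ← R3 + (11/5)·R1: [0, 19/5, 4, 63/5, 21/5]
R4 ← R4 + R1: [0, -3, 0, 9, 9]
R5 ← R5 − (11/5)·R1: [0, -9/5, -3, -63/5, -36/5]
R3 ← R3 + (19/18)·R2: [0, 0, 5/6, 5, -61/9]
R4 ← R4 − (5/6)·R2: [0, 0, 5/2, 15, 53/3]
R5 ← R5 − (1/2)·R2: [0, 0, -3/2, -9, -2]
R4 ← R4 − (3)·R3: [0, 0, 0, 0, 38]
R5 ← R5 + (9/5)·R3: [0, 0, 0, 0, -71/5]
R5 ← R5 + (71/190)·R4: [0, 0, 0, 0, 0]
The echelon form has 4 nonzero rows; the last pivot sits in the augmented column, so rank(B) = 3 but rank([B|b]) = 4.
Since the ranks differ, the system is inconsistent.

no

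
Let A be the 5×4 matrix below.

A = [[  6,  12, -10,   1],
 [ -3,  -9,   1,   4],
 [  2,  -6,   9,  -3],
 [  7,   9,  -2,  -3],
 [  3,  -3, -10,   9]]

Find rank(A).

Row reduce to echelon form.
R2 ← R2 + (1/2)·R1: [0, -3, -4, 9/2]
R3 ← R3 − (1/3)·R1: [0, -10, 37/3, -10/3]
R4 ← R4 − (7/6)·R1: [0, -5, 29/3, -25/6]
R5 ← R5 − (1/2)·R1: [0, -9, -5, 17/2]
R3 ← R3 − (10/3)·R2: [0, 0, 77/3, -55/3]
R4 ← R4 − (5/3)·R2: [0, 0, 49/3, -35/3]
R5 ← R5 − (3)·R2: [0, 0, 7, -5]
R4 ← R4 − (7/11)·R3: [0, 0, 0, 0]
R5 ← R5 − (3/11)·R3: [0, 0, 0, 0]
Echelon form has 3 nonzero rows, so rank(A) = 3.

3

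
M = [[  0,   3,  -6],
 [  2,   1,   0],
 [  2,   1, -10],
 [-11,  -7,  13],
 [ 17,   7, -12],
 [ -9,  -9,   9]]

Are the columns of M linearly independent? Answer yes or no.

Row reduce M to echelon form.
Swap R1 ↔ R2
R3 ← R3 − R1: [0, 0, -10]
R4 ← R4 + (11/2)·R1: [0, -3/2, 13]
R5 ← R5 − (17/2)·R1: [0, -3/2, -12]
R6 ← R6 + (9/2)·R1: [0, -9/2, 9]
R4 ← R4 + (1/2)·R2: [0, 0, 10]
R5 ← R5 + (1/2)·R2: [0, 0, -15]
R6 ← R6 + (3/2)·R2: [0, 0, 0]
R4 ← R4 + R3: [0, 0, 0]
R5 ← R5 − (3/2)·R3: [0, 0, 0]
3 pivots among 3 columns.
Every column is a pivot column, so the columns are linearly independent.

yes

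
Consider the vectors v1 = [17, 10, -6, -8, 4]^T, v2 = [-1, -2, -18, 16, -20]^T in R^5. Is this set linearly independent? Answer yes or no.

yes

Form the matrix with these vectors as rows and row reduce.
R2 ← R2 + (1/17)·R1: [0, -24/17, -312/17, 264/17, -336/17]
2 nonzero rows, so the 2 vectors span a space of dimension 2.
Since 2 = 2, the vectors are linearly independent.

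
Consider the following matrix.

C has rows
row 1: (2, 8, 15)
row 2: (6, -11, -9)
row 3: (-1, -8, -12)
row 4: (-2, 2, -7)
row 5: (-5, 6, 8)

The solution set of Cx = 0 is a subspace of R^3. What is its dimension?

Row reduce to echelon form.
R2 ← R2 − (3)·R1: [0, -35, -54]
R3 ← R3 + (1/2)·R1: [0, -4, -9/2]
R4 ← R4 + R1: [0, 10, 8]
R5 ← R5 + (5/2)·R1: [0, 26, 91/2]
R3 ← R3 − (4/35)·R2: [0, 0, 117/70]
R4 ← R4 + (2/7)·R2: [0, 0, -52/7]
R5 ← R5 + (26/35)·R2: [0, 0, 377/70]
R4 ← R4 + (40/9)·R3: [0, 0, 0]
R5 ← R5 − (29/9)·R3: [0, 0, 0]
3 nonzero rows, so rank(C) = 3.
C has 3 columns; by rank–nullity, nullity = 3 − 3 = 0.

0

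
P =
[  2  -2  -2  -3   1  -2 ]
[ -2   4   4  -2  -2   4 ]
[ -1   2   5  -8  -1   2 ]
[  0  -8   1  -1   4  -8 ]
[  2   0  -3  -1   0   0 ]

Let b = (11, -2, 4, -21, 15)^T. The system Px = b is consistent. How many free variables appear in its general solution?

Row reduce the augmented matrix [P | b].
R2 ← R2 + R1: [0, 2, 2, -5, -1, 2, 9]
R3 ← R3 + (1/2)·R1: [0, 1, 4, -19/2, -1/2, 1, 19/2]
R5 ← R5 − R1: [0, 2, -1, 2, -1, 2, 4]
R3 ← R3 − (1/2)·R2: [0, 0, 3, -7, 0, 0, 5]
R4 ← R4 + (4)·R2: [0, 0, 9, -21, 0, 0, 15]
R5 ← R5 − R2: [0, 0, -3, 7, 0, 0, -5]
R4 ← R4 − (3)·R3: [0, 0, 0, 0, 0, 0, 0]
R5 ← R5 + R3: [0, 0, 0, 0, 0, 0, 0]
The echelon form has 3 nonzero rows, and every pivot lies in the first 6 columns, so rank(P) = rank([P|b]) = 3.
The system is consistent.
Free variables = (unknowns) − (rank) = 6 − 3 = 3.

3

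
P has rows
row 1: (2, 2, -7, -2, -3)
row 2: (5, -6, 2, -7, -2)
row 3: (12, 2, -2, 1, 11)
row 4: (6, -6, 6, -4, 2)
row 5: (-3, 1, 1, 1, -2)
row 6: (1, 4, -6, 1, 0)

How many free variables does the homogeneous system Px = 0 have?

Row reduce to echelon form.
R2 ← R2 − (5/2)·R1: [0, -11, 39/2, -2, 11/2]
R3 ← R3 − (6)·R1: [0, -10, 40, 13, 29]
R4 ← R4 − (3)·R1: [0, -12, 27, 2, 11]
R5 ← R5 + (3/2)·R1: [0, 4, -19/2, -2, -13/2]
R6 ← R6 − (1/2)·R1: [0, 3, -5/2, 2, 3/2]
R3 ← R3 − (10/11)·R2: [0, 0, 245/11, 163/11, 24]
R4 ← R4 − (12/11)·R2: [0, 0, 63/11, 46/11, 5]
R5 ← R5 + (4/11)·R2: [0, 0, -53/22, -30/11, -9/2]
R6 ← R6 + (3/11)·R2: [0, 0, 31/11, 16/11, 3]
R4 ← R4 − (9/35)·R3: [0, 0, 0, 13/35, -41/35]
R5 ← R5 + (53/490)·R3: [0, 0, 0, -551/490, -933/490]
R6 ← R6 − (31/245)·R3: [0, 0, 0, -103/245, -9/245]
R5 ← R5 + (551/182)·R4: [0, 0, 0, 0, -496/91]
R6 ← R6 + (103/91)·R4: [0, 0, 0, 0, -124/91]
R6 ← R6 − (1/4)·R5: [0, 0, 0, 0, 0]
5 nonzero rows, so rank(P) = 5.
P has 5 columns; by rank–nullity, nullity = 5 − 5 = 0.

0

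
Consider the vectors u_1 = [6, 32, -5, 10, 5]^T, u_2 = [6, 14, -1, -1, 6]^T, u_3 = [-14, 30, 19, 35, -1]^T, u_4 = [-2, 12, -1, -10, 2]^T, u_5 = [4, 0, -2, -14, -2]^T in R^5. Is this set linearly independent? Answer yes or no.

Form the matrix with these vectors as rows and row reduce.
R2 ← R2 − R1: [0, -18, 4, -11, 1]
R3 ← R3 + (7/3)·R1: [0, 314/3, 22/3, 175/3, 32/3]
R4 ← R4 + (1/3)·R1: [0, 68/3, -8/3, -20/3, 11/3]
R5 ← R5 − (2/3)·R1: [0, -64/3, 4/3, -62/3, -16/3]
R3 ← R3 + (157/27)·R2: [0, 0, 826/27, -152/27, 445/27]
R4 ← R4 + (34/27)·R2: [0, 0, 64/27, -554/27, 133/27]
R5 ← R5 − (32/27)·R2: [0, 0, -92/27, -206/27, -176/27]
R4 ← R4 − (32/413)·R3: [0, 0, 0, -8294/413, 1507/413]
R5 ← R5 + (46/413)·R3: [0, 0, 0, -3410/413, -1934/413]
R5 ← R5 − (155/377)·R4: [0, 0, 0, 0, -2331/377]
5 nonzero rows, so the 5 vectors span a space of dimension 5.
Since 5 = 5, the vectors are linearly independent.

yes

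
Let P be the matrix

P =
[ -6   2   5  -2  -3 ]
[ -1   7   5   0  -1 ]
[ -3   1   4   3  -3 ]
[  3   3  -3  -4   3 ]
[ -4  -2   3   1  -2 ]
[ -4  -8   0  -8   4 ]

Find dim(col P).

Row reduce to echelon form.
R2 ← R2 − (1/6)·R1: [0, 20/3, 25/6, 1/3, -1/2]
R3 ← R3 − (1/2)·R1: [0, 0, 3/2, 4, -3/2]
R4 ← R4 + (1/2)·R1: [0, 4, -1/2, -5, 3/2]
R5 ← R5 − (2/3)·R1: [0, -10/3, -1/3, 7/3, 0]
R6 ← R6 − (2/3)·R1: [0, -28/3, -10/3, -20/3, 6]
R4 ← R4 − (3/5)·R2: [0, 0, -3, -26/5, 9/5]
R5 ← R5 + (1/2)·R2: [0, 0, 7/4, 5/2, -1/4]
R6 ← R6 + (7/5)·R2: [0, 0, 5/2, -31/5, 53/10]
R4 ← R4 + (2)·R3: [0, 0, 0, 14/5, -6/5]
R5 ← R5 − (7/6)·R3: [0, 0, 0, -13/6, 3/2]
R6 ← R6 − (5/3)·R3: [0, 0, 0, -193/15, 39/5]
R5 ← R5 + (65/84)·R4: [0, 0, 0, 0, 4/7]
R6 ← R6 + (193/42)·R4: [0, 0, 0, 0, 16/7]
R6 ← R6 − (4)·R5: [0, 0, 0, 0, 0]
Echelon form has 5 nonzero rows, so rank(P) = 5.
The column space has dimension equal to the rank: 5.

5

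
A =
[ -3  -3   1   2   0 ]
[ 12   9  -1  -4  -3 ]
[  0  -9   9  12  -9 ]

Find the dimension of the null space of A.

Row reduce to echelon form.
R2 ← R2 + (4)·R1: [0, -3, 3, 4, -3]
R3 ← R3 − (3)·R2: [0, 0, 0, 0, 0]
2 nonzero rows, so rank(A) = 2.
A has 5 columns; by rank–nullity, nullity = 5 − 2 = 3.

3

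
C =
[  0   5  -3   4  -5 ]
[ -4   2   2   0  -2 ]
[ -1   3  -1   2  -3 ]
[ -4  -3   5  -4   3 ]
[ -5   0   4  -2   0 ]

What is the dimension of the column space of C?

Row reduce to echelon form.
Swap R1 ↔ R2
R3 ← R3 − (1/4)·R1: [0, 5/2, -3/2, 2, -5/2]
R4 ← R4 − R1: [0, -5, 3, -4, 5]
R5 ← R5 − (5/4)·R1: [0, -5/2, 3/2, -2, 5/2]
R3 ← R3 − (1/2)·R2: [0, 0, 0, 0, 0]
R4 ← R4 + R2: [0, 0, 0, 0, 0]
R5 ← R5 + (1/2)·R2: [0, 0, 0, 0, 0]
Echelon form has 2 nonzero rows, so rank(C) = 2.
The column space has dimension equal to the rank: 2.

2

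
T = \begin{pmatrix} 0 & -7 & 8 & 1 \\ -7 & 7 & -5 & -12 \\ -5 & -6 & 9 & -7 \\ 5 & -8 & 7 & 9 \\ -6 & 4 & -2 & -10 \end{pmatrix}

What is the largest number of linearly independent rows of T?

Row reduce to echelon form.
Swap R1 ↔ R2
R3 ← R3 − (5/7)·R1: [0, -11, 88/7, 11/7]
R4 ← R4 + (5/7)·R1: [0, -3, 24/7, 3/7]
R5 ← R5 − (6/7)·R1: [0, -2, 16/7, 2/7]
R3 ← R3 − (11/7)·R2: [0, 0, 0, 0]
R4 ← R4 − (3/7)·R2: [0, 0, 0, 0]
R5 ← R5 − (2/7)·R2: [0, 0, 0, 0]
Echelon form has 2 nonzero rows, so rank(T) = 2.
The rank gives the maximum number of linearly independent rows: 2.

2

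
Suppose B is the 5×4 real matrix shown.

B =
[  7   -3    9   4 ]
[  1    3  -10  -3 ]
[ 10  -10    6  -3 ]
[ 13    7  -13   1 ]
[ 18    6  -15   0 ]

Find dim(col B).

3

Row reduce to echelon form.
R2 ← R2 − (1/7)·R1: [0, 24/7, -79/7, -25/7]
R3 ← R3 − (10/7)·R1: [0, -40/7, -48/7, -61/7]
R4 ← R4 − (13/7)·R1: [0, 88/7, -208/7, -45/7]
R5 ← R5 − (18/7)·R1: [0, 96/7, -267/7, -72/7]
R3 ← R3 + (5/3)·R2: [0, 0, -77/3, -44/3]
R4 ← R4 − (11/3)·R2: [0, 0, 35/3, 20/3]
R5 ← R5 − (4)·R2: [0, 0, 7, 4]
R4 ← R4 + (5/11)·R3: [0, 0, 0, 0]
R5 ← R5 + (3/11)·R3: [0, 0, 0, 0]
Echelon form has 3 nonzero rows, so rank(B) = 3.
The column space has dimension equal to the rank: 3.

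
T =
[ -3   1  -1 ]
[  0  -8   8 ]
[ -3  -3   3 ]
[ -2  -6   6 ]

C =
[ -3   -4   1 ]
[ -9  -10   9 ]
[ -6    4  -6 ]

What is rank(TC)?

First compute TC:
[[  6,  -2,  12],
 [ 24, 112, -120],
 [ 18,  54, -48],
 [ 24,  92, -92]]
Now row reduce the product.
R2 ← R2 − (4)·R1: [0, 120, -168]
R3 ← R3 − (3)·R1: [0, 60, -84]
R4 ← R4 − (4)·R1: [0, 100, -140]
R3 ← R3 − (1/2)·R2: [0, 0, 0]
R4 ← R4 − (5/6)·R2: [0, 0, 0]
2 nonzero rows, so rank(TC) = 2.

2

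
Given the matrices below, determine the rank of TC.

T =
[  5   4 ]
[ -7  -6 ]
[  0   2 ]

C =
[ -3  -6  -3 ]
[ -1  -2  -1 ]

First compute TC:
[[-19, -38, -19],
 [ 27,  54,  27],
 [ -2,  -4,  -2]]
Now row reduce the product.
R2 ← R2 + (27/19)·R1: [0, 0, 0]
R3 ← R3 − (2/19)·R1: [0, 0, 0]
1 nonzero row, so rank(TC) = 1.

1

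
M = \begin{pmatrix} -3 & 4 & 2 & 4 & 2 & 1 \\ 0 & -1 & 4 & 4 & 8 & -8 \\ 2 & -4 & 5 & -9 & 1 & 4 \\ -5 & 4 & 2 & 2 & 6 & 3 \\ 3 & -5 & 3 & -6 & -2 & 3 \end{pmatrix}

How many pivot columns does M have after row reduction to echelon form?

5

Row reduce to echelon form.
R3 ← R3 + (2/3)·R1: [0, -4/3, 19/3, -19/3, 7/3, 14/3]
R4 ← R4 − (5/3)·R1: [0, -8/3, -4/3, -14/3, 8/3, 4/3]
R5 ← R5 + R1: [0, -1, 5, -2, 0, 4]
R3 ← R3 − (4/3)·R2: [0, 0, 1, -35/3, -25/3, 46/3]
R4 ← R4 − (8/3)·R2: [0, 0, -12, -46/3, -56/3, 68/3]
R5 ← R5 − R2: [0, 0, 1, -6, -8, 12]
R4 ← R4 + (12)·R3: [0, 0, 0, -466/3, -356/3, 620/3]
R5 ← R5 − R3: [0, 0, 0, 17/3, 1/3, -10/3]
R5 ← R5 + (17/466)·R4: [0, 0, 0, 0, -931/233, 980/233]
Echelon form has 5 nonzero rows, so rank(M) = 5.
Each nonzero row contributes one pivot column: 5 pivot columns.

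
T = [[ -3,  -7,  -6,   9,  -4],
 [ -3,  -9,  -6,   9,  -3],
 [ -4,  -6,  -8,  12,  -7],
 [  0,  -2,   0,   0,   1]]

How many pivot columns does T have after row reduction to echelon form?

2

Row reduce to echelon form.
R2 ← R2 − R1: [0, -2, 0, 0, 1]
R3 ← R3 − (4/3)·R1: [0, 10/3, 0, 0, -5/3]
R3 ← R3 + (5/3)·R2: [0, 0, 0, 0, 0]
R4 ← R4 − R2: [0, 0, 0, 0, 0]
Echelon form has 2 nonzero rows, so rank(T) = 2.
Each nonzero row contributes one pivot column: 2 pivot columns.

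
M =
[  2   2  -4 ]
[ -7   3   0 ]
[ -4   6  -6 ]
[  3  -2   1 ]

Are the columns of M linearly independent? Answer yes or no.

Row reduce M to echelon form.
R2 ← R2 + (7/2)·R1: [0, 10, -14]
R3 ← R3 + (2)·R1: [0, 10, -14]
R4 ← R4 − (3/2)·R1: [0, -5, 7]
R3 ← R3 − R2: [0, 0, 0]
R4 ← R4 + (1/2)·R2: [0, 0, 0]
2 pivots among 3 columns.
Only 2 < 3 pivot columns, so the columns are linearly dependent.

no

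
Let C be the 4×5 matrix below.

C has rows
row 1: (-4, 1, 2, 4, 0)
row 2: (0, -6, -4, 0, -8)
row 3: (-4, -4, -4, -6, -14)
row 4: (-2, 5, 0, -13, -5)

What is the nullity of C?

2

Row reduce to echelon form.
R3 ← R3 − R1: [0, -5, -6, -10, -14]
R4 ← R4 − (1/2)·R1: [0, 9/2, -1, -15, -5]
R3 ← R3 − (5/6)·R2: [0, 0, -8/3, -10, -22/3]
R4 ← R4 + (3/4)·R2: [0, 0, -4, -15, -11]
R4 ← R4 − (3/2)·R3: [0, 0, 0, 0, 0]
3 nonzero rows, so rank(C) = 3.
C has 5 columns; by rank–nullity, nullity = 5 − 3 = 2.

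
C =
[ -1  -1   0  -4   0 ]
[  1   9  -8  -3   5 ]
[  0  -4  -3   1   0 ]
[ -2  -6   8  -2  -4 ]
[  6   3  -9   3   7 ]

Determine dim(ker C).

0

Row reduce to echelon form.
R2 ← R2 + R1: [0, 8, -8, -7, 5]
R4 ← R4 − (2)·R1: [0, -4, 8, 6, -4]
R5 ← R5 + (6)·R1: [0, -3, -9, -21, 7]
R3 ← R3 + (1/2)·R2: [0, 0, -7, -5/2, 5/2]
R4 ← R4 + (1/2)·R2: [0, 0, 4, 5/2, -3/2]
R5 ← R5 + (3/8)·R2: [0, 0, -12, -189/8, 71/8]
R4 ← R4 + (4/7)·R3: [0, 0, 0, 15/14, -1/14]
R5 ← R5 − (12/7)·R3: [0, 0, 0, -1083/56, 257/56]
R5 ← R5 + (361/20)·R4: [0, 0, 0, 0, 33/10]
5 nonzero rows, so rank(C) = 5.
C has 5 columns; by rank–nullity, nullity = 5 − 5 = 0.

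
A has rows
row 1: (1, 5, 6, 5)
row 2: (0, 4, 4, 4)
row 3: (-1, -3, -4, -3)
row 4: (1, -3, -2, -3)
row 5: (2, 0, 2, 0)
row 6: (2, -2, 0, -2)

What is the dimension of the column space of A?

Row reduce to echelon form.
R3 ← R3 + R1: [0, 2, 2, 2]
R4 ← R4 − R1: [0, -8, -8, -8]
R5 ← R5 − (2)·R1: [0, -10, -10, -10]
R6 ← R6 − (2)·R1: [0, -12, -12, -12]
R3 ← R3 − (1/2)·R2: [0, 0, 0, 0]
R4 ← R4 + (2)·R2: [0, 0, 0, 0]
R5 ← R5 + (5/2)·R2: [0, 0, 0, 0]
R6 ← R6 + (3)·R2: [0, 0, 0, 0]
Echelon form has 2 nonzero rows, so rank(A) = 2.
The column space has dimension equal to the rank: 2.

2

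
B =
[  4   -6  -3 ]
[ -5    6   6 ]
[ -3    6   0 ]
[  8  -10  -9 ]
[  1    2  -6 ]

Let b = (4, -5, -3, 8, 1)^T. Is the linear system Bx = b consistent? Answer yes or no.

yes

Row reduce the augmented matrix [B | b].
R2 ← R2 + (5/4)·R1: [0, -3/2, 9/4, 0]
R3 ← R3 + (3/4)·R1: [0, 3/2, -9/4, 0]
R4 ← R4 − (2)·R1: [0, 2, -3, 0]
R5 ← R5 − (1/4)·R1: [0, 7/2, -21/4, 0]
R3 ← R3 + R2: [0, 0, 0, 0]
R4 ← R4 + (4/3)·R2: [0, 0, 0, 0]
R5 ← R5 + (7/3)·R2: [0, 0, 0, 0]
The echelon form has 2 nonzero rows, and every pivot lies in the first 3 columns, so rank(B) = rank([B|b]) = 2.
The system is consistent.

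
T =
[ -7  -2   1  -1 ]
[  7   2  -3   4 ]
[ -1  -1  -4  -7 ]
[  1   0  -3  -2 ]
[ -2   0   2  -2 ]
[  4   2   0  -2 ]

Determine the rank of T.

Row reduce to echelon form.
R2 ← R2 + R1: [0, 0, -2, 3]
R3 ← R3 − (1/7)·R1: [0, -5/7, -29/7, -48/7]
R4 ← R4 + (1/7)·R1: [0, -2/7, -20/7, -15/7]
R5 ← R5 − (2/7)·R1: [0, 4/7, 12/7, -12/7]
R6 ← R6 + (4/7)·R1: [0, 6/7, 4/7, -18/7]
Swap R2 ↔ R3
R4 ← R4 − (2/5)·R2: [0, 0, -6/5, 3/5]
R5 ← R5 + (4/5)·R2: [0, 0, -8/5, -36/5]
R6 ← R6 + (6/5)·R2: [0, 0, -22/5, -54/5]
R4 ← R4 − (3/5)·R3: [0, 0, 0, -6/5]
R5 ← R5 − (4/5)·R3: [0, 0, 0, -48/5]
R6 ← R6 − (11/5)·R3: [0, 0, 0, -87/5]
R5 ← R5 − (8)·R4: [0, 0, 0, 0]
R6 ← R6 − (29/2)·R4: [0, 0, 0, 0]
Echelon form has 4 nonzero rows, so rank(T) = 4.

4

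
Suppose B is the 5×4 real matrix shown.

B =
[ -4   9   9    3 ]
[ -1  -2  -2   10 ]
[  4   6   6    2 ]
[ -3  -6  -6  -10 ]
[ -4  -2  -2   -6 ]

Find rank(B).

Row reduce to echelon form.
R2 ← R2 − (1/4)·R1: [0, -17/4, -17/4, 37/4]
R3 ← R3 + R1: [0, 15, 15, 5]
R4 ← R4 − (3/4)·R1: [0, -51/4, -51/4, -49/4]
R5 ← R5 − R1: [0, -11, -11, -9]
R3 ← R3 + (60/17)·R2: [0, 0, 0, 640/17]
R4 ← R4 − (3)·R2: [0, 0, 0, -40]
R5 ← R5 − (44/17)·R2: [0, 0, 0, -560/17]
R4 ← R4 + (17/16)·R3: [0, 0, 0, 0]
R5 ← R5 + (7/8)·R3: [0, 0, 0, 0]
Echelon form has 3 nonzero rows, so rank(B) = 3.

3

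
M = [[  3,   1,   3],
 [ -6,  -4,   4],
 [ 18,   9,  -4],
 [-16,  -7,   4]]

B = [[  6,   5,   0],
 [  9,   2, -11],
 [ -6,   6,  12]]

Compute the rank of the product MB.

3

First compute MB:
[[  9,  35,  25],
 [-96, -14,  92],
 [213,  84, -147],
 [-183, -70, 125]]
Now row reduce the product.
R2 ← R2 + (32/3)·R1: [0, 1078/3, 1076/3]
R3 ← R3 − (71/3)·R1: [0, -2233/3, -2216/3]
R4 ← R4 + (61/3)·R1: [0, 1925/3, 1900/3]
R3 ← R3 + (29/14)·R2: [0, 0, 30/7]
R4 ← R4 − (25/14)·R2: [0, 0, -50/7]
R4 ← R4 + (5/3)·R3: [0, 0, 0]
3 nonzero rows, so rank(MB) = 3.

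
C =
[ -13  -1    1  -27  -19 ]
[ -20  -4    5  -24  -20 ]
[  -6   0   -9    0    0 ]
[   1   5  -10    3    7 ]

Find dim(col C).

Row reduce to echelon form.
R2 ← R2 − (20/13)·R1: [0, -32/13, 45/13, 228/13, 120/13]
R3 ← R3 − (6/13)·R1: [0, 6/13, -123/13, 162/13, 114/13]
R4 ← R4 + (1/13)·R1: [0, 64/13, -129/13, 12/13, 72/13]
R3 ← R3 + (3/16)·R2: [0, 0, -141/16, 63/4, 21/2]
R4 ← R4 + (2)·R2: [0, 0, -3, 36, 24]
R4 ← R4 − (16/47)·R3: [0, 0, 0, 1440/47, 960/47]
Echelon form has 4 nonzero rows, so rank(C) = 4.
The column space has dimension equal to the rank: 4.

4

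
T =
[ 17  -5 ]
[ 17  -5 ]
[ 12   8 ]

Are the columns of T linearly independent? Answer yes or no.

Row reduce T to echelon form.
R2 ← R2 − R1: [0, 0]
R3 ← R3 − (12/17)·R1: [0, 196/17]
Swap R2 ↔ R3
2 pivots among 2 columns.
Every column is a pivot column, so the columns are linearly independent.

yes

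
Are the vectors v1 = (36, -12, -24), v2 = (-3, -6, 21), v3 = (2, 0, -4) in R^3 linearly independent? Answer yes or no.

Form the matrix with these vectors as rows and row reduce.
R2 ← R2 + (1/12)·R1: [0, -7, 19]
R3 ← R3 − (1/18)·R1: [0, 2/3, -8/3]
R3 ← R3 + (2/21)·R2: [0, 0, -6/7]
3 nonzero rows, so the 3 vectors span a space of dimension 3.
Since 3 = 3, the vectors are linearly independent.

yes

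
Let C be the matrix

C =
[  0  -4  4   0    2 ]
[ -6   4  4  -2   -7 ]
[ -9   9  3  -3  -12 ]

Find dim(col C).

Row reduce to echelon form.
Swap R1 ↔ R2
R3 ← R3 − (3/2)·R1: [0, 3, -3, 0, -3/2]
R3 ← R3 + (3/4)·R2: [0, 0, 0, 0, 0]
Echelon form has 2 nonzero rows, so rank(C) = 2.
The column space has dimension equal to the rank: 2.

2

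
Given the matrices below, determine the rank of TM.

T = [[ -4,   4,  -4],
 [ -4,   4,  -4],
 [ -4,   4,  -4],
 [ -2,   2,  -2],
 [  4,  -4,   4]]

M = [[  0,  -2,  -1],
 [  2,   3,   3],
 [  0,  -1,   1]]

1

First compute TM:
[[  8,  24,  12],
 [  8,  24,  12],
 [  8,  24,  12],
 [  4,  12,   6],
 [ -8, -24, -12]]
Now row reduce the product.
R2 ← R2 − R1: [0, 0, 0]
R3 ← R3 − R1: [0, 0, 0]
R4 ← R4 − (1/2)·R1: [0, 0, 0]
R5 ← R5 + R1: [0, 0, 0]
1 nonzero row, so rank(TM) = 1.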